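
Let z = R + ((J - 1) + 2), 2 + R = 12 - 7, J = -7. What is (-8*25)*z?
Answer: 600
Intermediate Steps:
R = 3 (R = -2 + (12 - 7) = -2 + 5 = 3)
z = -3 (z = 3 + ((-7 - 1) + 2) = 3 + (-8 + 2) = 3 - 6 = -3)
(-8*25)*z = -8*25*(-3) = -200*(-3) = 600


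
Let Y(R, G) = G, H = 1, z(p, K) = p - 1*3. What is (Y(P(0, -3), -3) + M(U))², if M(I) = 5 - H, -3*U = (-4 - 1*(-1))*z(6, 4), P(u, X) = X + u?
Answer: 1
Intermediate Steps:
z(p, K) = -3 + p (z(p, K) = p - 3 = -3 + p)
U = 3 (U = -(-4 - 1*(-1))*(-3 + 6)/3 = -(-4 + 1)*3/3 = -(-1)*3 = -⅓*(-9) = 3)
M(I) = 4 (M(I) = 5 - 1*1 = 5 - 1 = 4)
(Y(P(0, -3), -3) + M(U))² = (-3 + 4)² = 1² = 1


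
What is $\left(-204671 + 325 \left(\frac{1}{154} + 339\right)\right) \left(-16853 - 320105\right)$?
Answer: $\frac{2451716348261}{77} \approx 3.184 \cdot 10^{10}$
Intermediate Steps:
$\left(-204671 + 325 \left(\frac{1}{154} + 339\right)\right) \left(-16853 - 320105\right) = \left(-204671 + 325 \left(\frac{1}{154} + 339\right)\right) \left(-336958\right) = \left(-204671 + 325 \cdot \frac{52207}{154}\right) \left(-336958\right) = \left(-204671 + \frac{16967275}{154}\right) \left(-336958\right) = \left(- \frac{14552059}{154}\right) \left(-336958\right) = \frac{2451716348261}{77}$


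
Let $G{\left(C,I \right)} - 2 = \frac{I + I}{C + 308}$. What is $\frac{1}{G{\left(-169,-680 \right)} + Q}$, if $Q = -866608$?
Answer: $- \frac{139}{120459594} \approx -1.1539 \cdot 10^{-6}$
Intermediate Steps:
$G{\left(C,I \right)} = 2 + \frac{2 I}{308 + C}$ ($G{\left(C,I \right)} = 2 + \frac{I + I}{C + 308} = 2 + \frac{2 I}{308 + C}$)
$\frac{1}{G{\left(-169,-680 \right)} + Q} = \frac{1}{\frac{2 \left(308 - 169 - 680\right)}{308 - 169} - 866608} = \frac{1}{2 \cdot \frac{1}{139} \left(-541\right) - 866608} = \frac{1}{- \frac{1082}{139} - 866608} = \frac{1}{- \frac{120459594}{139}} = - \frac{139}{120459594}$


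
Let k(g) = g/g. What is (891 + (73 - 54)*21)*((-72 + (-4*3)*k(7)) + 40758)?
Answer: 52469460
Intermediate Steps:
k(g) = 1
(891 + (73 - 54)*21)*((-72 + (-4*3)*k(7)) + 40758) = (891 + (73 - 54)*21)*((-72 - 4*3*1) + 40758) = (891 + 19*21)*((-72 - 12*1) + 40758) = (891 + 399)*((-72 - 12) + 40758) = 1290*(-84 + 40758) = 1290*40674 = 52469460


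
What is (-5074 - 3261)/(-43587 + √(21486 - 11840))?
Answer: 363297645/1899816923 + 8335*√9646/1899816923 ≈ 0.19166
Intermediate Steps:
(-5074 - 3261)/(-43587 + √(21486 - 11840)) = -8335/(-43587 + √9646)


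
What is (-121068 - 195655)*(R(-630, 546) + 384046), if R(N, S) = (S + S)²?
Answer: -499316976730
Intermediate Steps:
R(N, S) = 4*S² (R(N, S) = (2*S)² = 4*S²)
(-121068 - 195655)*(R(-630, 546) + 384046) = (-121068 - 195655)*(4*546² + 384046) = -316723*(4*298116 + 384046) = -316723*(1192464 + 384046) = -316723*1576510 = -499316976730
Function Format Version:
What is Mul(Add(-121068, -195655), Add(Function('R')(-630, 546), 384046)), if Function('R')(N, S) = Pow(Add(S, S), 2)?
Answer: -499316976730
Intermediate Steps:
Function('R')(N, S) = Mul(4, Pow(S, 2)) (Function('R')(N, S) = Pow(Mul(2, S), 2) = Mul(4, Pow(S, 2)))
Mul(Add(-121068, -195655), Add(Function('R')(-630, 546), 384046)) = Mul(Add(-121068, -195655), Add(Mul(4, Pow(546, 2)), 384046)) = Mul(-316723, Add(Mul(4, 298116), 384046)) = Mul(-316723, Add(1192464, 384046)) = Mul(-316723, 1576510) = -499316976730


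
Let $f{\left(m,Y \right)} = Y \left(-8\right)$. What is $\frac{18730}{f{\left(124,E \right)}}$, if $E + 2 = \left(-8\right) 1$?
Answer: $\frac{1873}{8} \approx 234.13$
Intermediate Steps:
$E = -10$ ($E = -2 - 8 = -10$)
$f{\left(m,Y \right)} = - 8 Y$
$\frac{18730}{f{\left(124,E \right)}} = \frac{18730}{\left(-8\right) \left(-10\right)} = \frac{18730}{80} = 18730 \cdot \frac{1}{80} = \frac{1873}{8}$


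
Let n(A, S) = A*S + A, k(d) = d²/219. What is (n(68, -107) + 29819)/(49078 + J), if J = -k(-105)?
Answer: 1650603/3579019 ≈ 0.46119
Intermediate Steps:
k(d) = d²/219
n(A, S) = A + A*S
J = -3675/73 (J = -(-105)²/219 = -11025/219 = -1*3675/73 = -3675/73 ≈ -50.342)
(n(68, -107) + 29819)/(49078 + J) = (68*(1 - 107) + 29819)/(49078 - 3675/73) = (68*(-106) + 29819)/(3579019/73) = (-7208 + 29819)*(73/3579019) = 22611*(73/3579019) = 1650603/3579019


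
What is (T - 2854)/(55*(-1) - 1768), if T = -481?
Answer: 3335/1823 ≈ 1.8294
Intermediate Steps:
(T - 2854)/(55*(-1) - 1768) = (-481 - 2854)/(55*(-1) - 1768) = -3335/(-55 - 1768) = -3335/(-1823) = -3335*(-1/1823) = 3335/1823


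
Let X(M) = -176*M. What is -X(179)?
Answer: 31504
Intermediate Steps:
-X(179) = -(-176)*179 = -1*(-31504) = 31504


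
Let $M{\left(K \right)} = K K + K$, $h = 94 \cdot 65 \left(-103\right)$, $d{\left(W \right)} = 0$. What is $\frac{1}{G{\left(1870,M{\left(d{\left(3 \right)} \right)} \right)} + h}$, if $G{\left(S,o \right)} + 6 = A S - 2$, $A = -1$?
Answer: $- \frac{1}{631208} \approx -1.5843 \cdot 10^{-6}$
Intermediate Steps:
$h = -629330$ ($h = 6110 \left(-103\right) = -629330$)
$M{\left(K \right)} = K + K^{2}$ ($M{\left(K \right)} = K^{2} + K = K + K^{2}$)
$G{\left(S,o \right)} = -8 - S$ ($G{\left(S,o \right)} = -6 - \left(2 + S\right) = -8 - S$)
$\frac{1}{G{\left(1870,M{\left(d{\left(3 \right)} \right)} \right)} + h} = \frac{1}{\left(-8 - 1870\right) - 629330} = \frac{1}{-1878 - 629330} = \frac{1}{-631208} = - \frac{1}{631208}$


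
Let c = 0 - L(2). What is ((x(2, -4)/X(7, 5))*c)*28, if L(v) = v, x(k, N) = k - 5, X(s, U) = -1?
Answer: -168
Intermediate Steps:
x(k, N) = -5 + k
c = -2 (c = 0 - 1*2 = 0 - 2 = -2)
((x(2, -4)/X(7, 5))*c)*28 = (((-5 + 2)/(-1))*(-2))*28 = (-3*(-1)*(-2))*28 = (3*(-2))*28 = -6*28 = -168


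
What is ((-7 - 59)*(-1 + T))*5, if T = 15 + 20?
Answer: -11220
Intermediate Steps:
T = 35
((-7 - 59)*(-1 + T))*5 = ((-7 - 59)*(-1 + 35))*5 = -66*34*5 = -2244*5 = -11220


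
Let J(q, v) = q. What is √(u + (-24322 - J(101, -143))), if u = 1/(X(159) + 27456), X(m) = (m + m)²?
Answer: I*√100945243702155/64290 ≈ 156.28*I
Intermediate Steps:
X(m) = 4*m² (X(m) = (2*m)² = 4*m²)
u = 1/128580 (u = 1/(4*159² + 27456) = 1/(4*25281 + 27456) = 1/(101124 + 27456) = 1/128580 ≈ 7.7773e-6)
√(u + (-24322 - J(101, -143))) = √(1/128580 + (-24322 - 1*101)) = √(1/128580 + (-24322 - 101)) = √(1/128580 - 24423) = √(-3140309339/128580) = I*√100945243702155/64290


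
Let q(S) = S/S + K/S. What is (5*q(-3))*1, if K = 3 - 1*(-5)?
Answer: -25/3 ≈ -8.3333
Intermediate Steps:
K = 8 (K = 3 + 5 = 8)
q(S) = 1 + 8/S (q(S) = S/S + 8/S = 1 + 8/S)
(5*q(-3))*1 = (5*((8 - 3)/(-3)))*1 = (5*(-⅓*5))*1 = (5*(-5/3))*1 = -25/3*1 = -25/3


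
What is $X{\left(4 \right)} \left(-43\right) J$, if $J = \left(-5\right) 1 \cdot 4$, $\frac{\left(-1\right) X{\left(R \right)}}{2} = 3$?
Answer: $-5160$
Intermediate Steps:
$X{\left(R \right)} = -6$ ($X{\left(R \right)} = \left(-2\right) 3 = -6$)
$J = -20$ ($J = \left(-5\right) 4 = -20$)
$X{\left(4 \right)} \left(-43\right) J = \left(-6\right) \left(-43\right) \left(-20\right) = 258 \left(-20\right) = -5160$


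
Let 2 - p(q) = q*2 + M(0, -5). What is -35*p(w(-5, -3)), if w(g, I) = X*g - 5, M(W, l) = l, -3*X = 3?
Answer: -245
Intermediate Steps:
X = -1 (X = -⅓*3 = -1)
w(g, I) = -5 - g (w(g, I) = -g - 5 = -5 - g)
p(q) = 7 - 2*q (p(q) = 2 - (q*2 - 5) = 2 - (2*q - 5) = 2 - (-5 + 2*q) = 2 + (5 - 2*q) = 7 - 2*q)
-35*p(w(-5, -3)) = -35*(7 - 2*(-5 - 1*(-5))) = -35*(7 - 2*(-5 + 5)) = -35*(7 - 2*0) = -35*(7 + 0) = -35*7 = -245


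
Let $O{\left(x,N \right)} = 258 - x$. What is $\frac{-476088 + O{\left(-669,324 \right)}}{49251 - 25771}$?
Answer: $- \frac{475161}{23480} \approx -20.237$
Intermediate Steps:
$\frac{-476088 + O{\left(-669,324 \right)}}{49251 - 25771} = \frac{-476088 + \left(258 - -669\right)}{49251 - 25771} = \frac{-476088 + \left(258 + 669\right)}{23480} = \left(-476088 + 927\right) \frac{1}{23480} = \left(-475161\right) \frac{1}{23480} = - \frac{475161}{23480}$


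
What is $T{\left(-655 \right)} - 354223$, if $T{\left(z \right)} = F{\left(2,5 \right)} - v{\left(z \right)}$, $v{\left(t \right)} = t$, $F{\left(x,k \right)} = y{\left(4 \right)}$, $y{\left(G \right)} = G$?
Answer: $-353564$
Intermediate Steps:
$F{\left(x,k \right)} = 4$
$T{\left(z \right)} = 4 - z$
$T{\left(-655 \right)} - 354223 = \left(4 - -655\right) - 354223 = \left(4 + 655\right) - 354223 = 659 - 354223 = -353564$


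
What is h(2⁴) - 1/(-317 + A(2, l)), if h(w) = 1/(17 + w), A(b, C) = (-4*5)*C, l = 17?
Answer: 230/7227 ≈ 0.031825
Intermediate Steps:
A(b, C) = -20*C
h(2⁴) - 1/(-317 + A(2, l)) = 1/(17 + 2⁴) - 1/(-317 - 20*17) = 1/(17 + 16) - 1/(-317 - 340) = 1/33 - 1/(-657) = 1/33 - 1*(-1/657) = 1/33 + 1/657 = 230/7227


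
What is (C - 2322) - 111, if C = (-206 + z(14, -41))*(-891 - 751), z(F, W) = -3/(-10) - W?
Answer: 1340022/5 ≈ 2.6800e+5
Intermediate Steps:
z(F, W) = 3/10 - W (z(F, W) = -3*(-⅒) - W = 3/10 - W)
C = 1352187/5 (C = (-206 + (3/10 - 1*(-41)))*(-891 - 751) = (-206 + (3/10 + 41))*(-1642) = (-206 + 413/10)*(-1642) = -1647/10*(-1642) = 1352187/5 ≈ 2.7044e+5)
(C - 2322) - 111 = (1352187/5 - 2322) - 111 = 1340577/5 - 111 = 1340022/5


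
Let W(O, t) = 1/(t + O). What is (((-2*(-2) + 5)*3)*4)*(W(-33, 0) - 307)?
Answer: -364752/11 ≈ -33159.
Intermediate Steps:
W(O, t) = 1/(O + t)
(((-2*(-2) + 5)*3)*4)*(W(-33, 0) - 307) = (((-2*(-2) + 5)*3)*4)*(1/(-33 + 0) - 307) = (((4 + 5)*3)*4)*(1/(-33) - 307) = ((9*3)*4)*(-1/33 - 307) = (27*4)*(-10132/33) = 108*(-10132/33) = -364752/11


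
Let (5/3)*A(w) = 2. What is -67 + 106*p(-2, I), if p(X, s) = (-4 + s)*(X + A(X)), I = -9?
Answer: 5177/5 ≈ 1035.4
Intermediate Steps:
A(w) = 6/5 (A(w) = (⅗)*2 = 6/5)
p(X, s) = (-4 + s)*(6/5 + X) (p(X, s) = (-4 + s)*(X + 6/5) = (-4 + s)*(6/5 + X))
-67 + 106*p(-2, I) = -67 + 106*(-24/5 - 4*(-2) + (6/5)*(-9) - 2*(-9)) = -67 + 106*(-24/5 + 8 - 54/5 + 18) = -67 + 106*(52/5) = -67 + 5512/5 = 5177/5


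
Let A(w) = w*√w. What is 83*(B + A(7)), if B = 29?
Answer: 2407 + 581*√7 ≈ 3944.2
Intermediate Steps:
A(w) = w^(3/2)
83*(B + A(7)) = 83*(29 + 7^(3/2)) = 83*(29 + 7*√7) = 2407 + 581*√7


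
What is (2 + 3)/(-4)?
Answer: -5/4 ≈ -1.2500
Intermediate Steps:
(2 + 3)/(-4) = -1/4*5 = -5/4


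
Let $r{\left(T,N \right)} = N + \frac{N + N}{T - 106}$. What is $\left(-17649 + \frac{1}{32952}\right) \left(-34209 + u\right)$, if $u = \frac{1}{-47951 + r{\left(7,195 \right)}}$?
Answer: $\frac{10451983435769980915}{17311640752} \approx 6.0375 \cdot 10^{8}$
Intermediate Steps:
$r{\left(T,N \right)} = N + \frac{2 N}{-106 + T}$
$u = - \frac{33}{1576078}$ ($u = \frac{1}{-47951 + \frac{195 \left(-104 + 7\right)}{-106 + 7}} = \frac{1}{-47951 + 195 \frac{1}{-99} \left(-97\right)} = \frac{1}{-47951 + 195 \left(- \frac{1}{99}\right) \left(-97\right)} = \frac{1}{-47951 + \frac{6305}{33}} = \frac{1}{- \frac{1576078}{33}} = - \frac{33}{1576078} \approx -2.0938 \cdot 10^{-5}$)
$\left(-17649 + \frac{1}{32952}\right) \left(-34209 + u\right) = \left(-17649 + \frac{1}{32952}\right) \left(-34209 - \frac{33}{1576078}\right) = \left(-17649 + \frac{1}{32952}\right) \left(- \frac{53916052335}{1576078}\right) = \left(- \frac{581569847}{32952}\right) \left(- \frac{53916052335}{1576078}\right) = \frac{10451983435769980915}{17311640752}$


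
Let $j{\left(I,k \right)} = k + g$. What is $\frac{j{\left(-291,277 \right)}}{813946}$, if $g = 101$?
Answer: $\frac{27}{58139} \approx 0.0004644$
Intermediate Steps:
$j{\left(I,k \right)} = 101 + k$ ($j{\left(I,k \right)} = k + 101 = 101 + k$)
$\frac{j{\left(-291,277 \right)}}{813946} = \frac{101 + 277}{813946} = 378 \cdot \frac{1}{813946} = \frac{27}{58139}$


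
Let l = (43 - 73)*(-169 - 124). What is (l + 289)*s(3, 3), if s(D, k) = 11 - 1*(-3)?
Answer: 127106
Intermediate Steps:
s(D, k) = 14 (s(D, k) = 11 + 3 = 14)
l = 8790 (l = -30*(-293) = 8790)
(l + 289)*s(3, 3) = (8790 + 289)*14 = 9079*14 = 127106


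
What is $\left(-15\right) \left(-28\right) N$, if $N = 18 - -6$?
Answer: $10080$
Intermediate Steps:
$N = 24$ ($N = 18 + 6 = 24$)
$\left(-15\right) \left(-28\right) N = \left(-15\right) \left(-28\right) 24 = 420 \cdot 24 = 10080$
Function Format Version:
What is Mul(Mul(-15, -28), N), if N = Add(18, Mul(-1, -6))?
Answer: 10080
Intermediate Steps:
N = 24 (N = Add(18, 6) = 24)
Mul(Mul(-15, -28), N) = Mul(Mul(-15, -28), 24) = Mul(420, 24) = 10080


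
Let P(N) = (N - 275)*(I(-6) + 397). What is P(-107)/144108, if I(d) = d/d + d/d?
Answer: -25403/24018 ≈ -1.0577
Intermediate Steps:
I(d) = 2 (I(d) = 1 + 1 = 2)
P(N) = -109725 + 399*N (P(N) = (N - 275)*(2 + 397) = (-275 + N)*399 = -109725 + 399*N)
P(-107)/144108 = (-109725 + 399*(-107))/144108 = (-109725 - 42693)*(1/144108) = -152418*1/144108 = -25403/24018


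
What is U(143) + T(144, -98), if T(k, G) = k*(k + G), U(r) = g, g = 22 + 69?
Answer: 6715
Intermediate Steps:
g = 91
U(r) = 91
T(k, G) = k*(G + k)
U(143) + T(144, -98) = 91 + 144*(-98 + 144) = 91 + 144*46 = 91 + 6624 = 6715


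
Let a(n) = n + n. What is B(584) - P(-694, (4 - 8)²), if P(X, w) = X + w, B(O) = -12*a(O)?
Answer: -13338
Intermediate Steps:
a(n) = 2*n
B(O) = -24*O
B(584) - P(-694, (4 - 8)²) = -24*584 - (-694 + (4 - 8)²) = -14016 - (-694 + (-4)²) = -14016 - (-694 + 16) = -14016 - 1*(-678) = -14016 + 678 = -13338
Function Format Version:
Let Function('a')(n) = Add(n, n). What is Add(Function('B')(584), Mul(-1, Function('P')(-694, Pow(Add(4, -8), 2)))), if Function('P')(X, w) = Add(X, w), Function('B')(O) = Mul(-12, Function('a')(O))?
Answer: -13338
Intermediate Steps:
Function('a')(n) = Mul(2, n)
Function('B')(O) = Mul(-24, O) (Function('B')(O) = Mul(-12, Mul(2, O)) = Mul(-24, O))
Add(Function('B')(584), Mul(-1, Function('P')(-694, Pow(Add(4, -8), 2)))) = Add(Mul(-24, 584), Mul(-1, Add(-694, Pow(Add(4, -8), 2)))) = Add(-14016, Mul(-1, Add(-694, Pow(-4, 2)))) = Add(-14016, Mul(-1, Add(-694, 16))) = Add(-14016, Mul(-1, -678)) = Add(-14016, 678) = -13338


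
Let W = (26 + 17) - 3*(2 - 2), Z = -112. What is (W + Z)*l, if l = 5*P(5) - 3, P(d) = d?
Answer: -1518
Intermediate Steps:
l = 22 (l = 5*5 - 3 = 25 - 3 = 22)
W = 43 (W = 43 - 3*0 = 43 + 0 = 43)
(W + Z)*l = (43 - 112)*22 = -69*22 = -1518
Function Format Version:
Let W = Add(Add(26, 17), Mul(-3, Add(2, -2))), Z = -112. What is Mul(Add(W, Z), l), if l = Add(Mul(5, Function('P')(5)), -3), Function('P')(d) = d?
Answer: -1518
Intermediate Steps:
l = 22 (l = Add(Mul(5, 5), -3) = Add(25, -3) = 22)
W = 43 (W = Add(43, Mul(-3, 0)) = Add(43, 0) = 43)
Mul(Add(W, Z), l) = Mul(Add(43, -112), 22) = Mul(-69, 22) = -1518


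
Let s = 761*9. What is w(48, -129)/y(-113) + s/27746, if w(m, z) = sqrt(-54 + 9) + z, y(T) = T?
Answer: 4353171/3135298 - 3*I*sqrt(5)/113 ≈ 1.3884 - 0.059365*I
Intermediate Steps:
w(m, z) = z + 3*I*sqrt(5) (w(m, z) = sqrt(-45) + z = 3*I*sqrt(5) + z = z + 3*I*sqrt(5))
s = 6849
w(48, -129)/y(-113) + s/27746 = (-129 + 3*I*sqrt(5))/(-113) + 6849/27746 = (-129 + 3*I*sqrt(5))*(-1/113) + 6849*(1/27746) = (129/113 - 3*I*sqrt(5)/113) + 6849/27746 = 4353171/3135298 - 3*I*sqrt(5)/113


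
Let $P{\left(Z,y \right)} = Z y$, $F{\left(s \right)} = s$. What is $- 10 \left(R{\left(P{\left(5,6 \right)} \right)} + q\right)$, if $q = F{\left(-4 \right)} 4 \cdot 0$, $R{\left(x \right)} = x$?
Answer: $-300$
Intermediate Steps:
$q = 0$ ($q = - 4 \cdot 4 \cdot 0 = \left(-4\right) 0 = 0$)
$- 10 \left(R{\left(P{\left(5,6 \right)} \right)} + q\right) = - 10 \left(5 \cdot 6 + 0\right) = - 10 \left(30 + 0\right) = \left(-10\right) 30 = -300$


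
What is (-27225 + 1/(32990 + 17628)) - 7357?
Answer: -1750471675/50618 ≈ -34582.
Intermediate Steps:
(-27225 + 1/(32990 + 17628)) - 7357 = (-27225 + 1/50618) - 7357 = -1378075049/50618 - 7357 = -1750471675/50618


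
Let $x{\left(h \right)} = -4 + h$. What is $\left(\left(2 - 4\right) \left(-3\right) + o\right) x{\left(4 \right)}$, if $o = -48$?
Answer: $0$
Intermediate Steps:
$\left(\left(2 - 4\right) \left(-3\right) + o\right) x{\left(4 \right)} = \left(\left(2 - 4\right) \left(-3\right) - 48\right) \left(-4 + 4\right) = \left(\left(-2\right) \left(-3\right) - 48\right) 0 = \left(6 - 48\right) 0 = \left(-42\right) 0 = 0$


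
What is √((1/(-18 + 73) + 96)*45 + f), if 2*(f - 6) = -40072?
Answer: I*√1900811/11 ≈ 125.34*I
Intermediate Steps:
f = -20030 (f = 6 + (½)*(-40072) = 6 - 20036 = -20030)
√((1/(-18 + 73) + 96)*45 + f) = √((1/(-18 + 73) + 96)*45 - 20030) = √((1/55 + 96)*45 - 20030) = √((5281/55)*45 - 20030) = √(47529/11 - 20030) = √(-172801/11) = I*√1900811/11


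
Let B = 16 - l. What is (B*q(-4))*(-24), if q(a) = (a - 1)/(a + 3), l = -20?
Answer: -4320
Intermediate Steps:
q(a) = (-1 + a)/(3 + a)
B = 36 (B = 16 - 1*(-20) = 16 + 20 = 36)
(B*q(-4))*(-24) = (36*((-1 - 4)/(3 - 4)))*(-24) = (36*(-5/(-1)))*(-24) = (36*(-1*(-5)))*(-24) = (36*5)*(-24) = 180*(-24) = -4320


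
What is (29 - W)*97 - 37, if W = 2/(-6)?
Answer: 8425/3 ≈ 2808.3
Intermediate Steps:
W = -1/3 (W = -1/6*2 = -1/3 ≈ -0.33333)
(29 - W)*97 - 37 = (29 - 1*(-1/3))*97 - 37 = (29 + 1/3)*97 - 37 = (88/3)*97 - 37 = 8536/3 - 37 = 8425/3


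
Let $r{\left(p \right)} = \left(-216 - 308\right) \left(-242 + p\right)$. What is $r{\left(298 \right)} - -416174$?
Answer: $386830$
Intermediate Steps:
$r{\left(p \right)} = 126808 - 524 p$ ($r{\left(p \right)} = - 524 \left(-242 + p\right) = 126808 - 524 p$)
$r{\left(298 \right)} - -416174 = \left(126808 - 156152\right) - -416174 = \left(126808 - 156152\right) + 416174 = -29344 + 416174 = 386830$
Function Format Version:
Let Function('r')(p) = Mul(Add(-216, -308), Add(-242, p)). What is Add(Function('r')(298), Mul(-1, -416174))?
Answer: 386830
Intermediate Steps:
Function('r')(p) = Add(126808, Mul(-524, p)) (Function('r')(p) = Mul(-524, Add(-242, p)) = Add(126808, Mul(-524, p)))
Add(Function('r')(298), Mul(-1, -416174)) = Add(Add(126808, Mul(-524, 298)), Mul(-1, -416174)) = Add(Add(126808, -156152), 416174) = Add(-29344, 416174) = 386830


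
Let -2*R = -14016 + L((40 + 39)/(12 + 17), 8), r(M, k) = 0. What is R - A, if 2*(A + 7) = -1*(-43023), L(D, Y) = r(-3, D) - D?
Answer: -420359/29 ≈ -14495.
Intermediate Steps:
L(D, Y) = -D (L(D, Y) = 0 - D = -D)
A = 43009/2 (A = -7 + (-1*(-43023))/2 = -7 + (½)*43023 = -7 + 43023/2 = 43009/2 ≈ 21505.)
R = 406543/58 (R = -(-14016 - (40 + 39)/(12 + 17))/2 = -(-14016 - 79/29)/2 = -½*(-406543/29) = 406543/58 ≈ 7009.4)
R - A = 406543/58 - 1*43009/2 = 406543/58 - 43009/2 = -420359/29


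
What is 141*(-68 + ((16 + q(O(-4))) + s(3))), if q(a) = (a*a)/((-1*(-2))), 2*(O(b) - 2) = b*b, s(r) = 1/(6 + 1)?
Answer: -1833/7 ≈ -261.86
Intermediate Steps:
s(r) = 1/7
O(b) = 2 + b**2/2 (O(b) = 2 + (b*b)/2 = 2 + b**2/2)
q(a) = a**2/2
141*(-68 + ((16 + q(O(-4))) + s(3))) = 141*(-68 + ((16 + (2 + (1/2)*(-4)**2)**2/2) + 1/7)) = 141*(-68 + ((16 + (2 + (1/2)*16)**2/2) + 1/7)) = 141*(-68 + ((16 + (2 + 8)**2/2) + 1/7)) = 141*(-68 + ((16 + (1/2)*10**2) + 1/7)) = 141*(-68 + ((16 + (1/2)*100) + 1/7)) = 141*(-68 + ((16 + 50) + 1/7)) = 141*(-68 + (66 + 1/7)) = 141*(-68 + 463/7) = 141*(-13/7) = -1833/7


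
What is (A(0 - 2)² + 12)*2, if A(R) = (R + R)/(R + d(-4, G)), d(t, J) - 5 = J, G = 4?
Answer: 1208/49 ≈ 24.653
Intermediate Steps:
d(t, J) = 5 + J
A(R) = 2*R/(9 + R) (A(R) = (R + R)/(R + (5 + 4)) = (2*R)/(R + 9) = (2*R)/(9 + R) = 2*R/(9 + R))
(A(0 - 2)² + 12)*2 = ((2*(0 - 2)/(9 + (0 - 2)))² + 12)*2 = ((2*(-2)/(9 - 2))² + 12)*2 = ((2*(-2)/7)² + 12)*2 = ((2*(-2)*(⅐))² + 12)*2 = ((-4/7)² + 12)*2 = (16/49 + 12)*2 = (604/49)*2 = 1208/49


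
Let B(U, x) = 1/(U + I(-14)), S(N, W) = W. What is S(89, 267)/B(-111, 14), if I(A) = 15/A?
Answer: -418923/14 ≈ -29923.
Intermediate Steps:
B(U, x) = 1/(-15/14 + U) (B(U, x) = 1/(U + 15/(-14)) = 1/(U + 15*(-1/14)) = 1/(U - 15/14) = 1/(-15/14 + U))
S(89, 267)/B(-111, 14) = 267/((14/(-15 + 14*(-111)))) = 267/((14/(-15 - 1554))) = 267/((14/(-1569))) = 267/((14*(-1/1569))) = 267/(-14/1569) = 267*(-1569/14) = -418923/14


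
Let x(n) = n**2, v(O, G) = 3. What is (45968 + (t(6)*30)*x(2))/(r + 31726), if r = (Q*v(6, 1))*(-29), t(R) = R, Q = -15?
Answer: 46688/33031 ≈ 1.4135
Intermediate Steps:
r = 1305 (r = -15*3*(-29) = -45*(-29) = 1305)
(45968 + (t(6)*30)*x(2))/(r + 31726) = (45968 + (6*30)*2**2)/(1305 + 31726) = (45968 + 180*4)/33031 = (45968 + 720)*(1/33031) = 46688*(1/33031) = 46688/33031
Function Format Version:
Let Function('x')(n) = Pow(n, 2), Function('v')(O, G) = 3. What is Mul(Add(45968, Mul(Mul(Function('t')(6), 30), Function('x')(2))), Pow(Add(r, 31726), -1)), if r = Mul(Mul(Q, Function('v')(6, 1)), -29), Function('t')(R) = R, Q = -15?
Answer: Rational(46688, 33031) ≈ 1.4135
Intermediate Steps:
r = 1305 (r = Mul(Mul(-15, 3), -29) = Mul(-45, -29) = 1305)
Mul(Add(45968, Mul(Mul(Function('t')(6), 30), Function('x')(2))), Pow(Add(r, 31726), -1)) = Mul(Add(45968, Mul(Mul(6, 30), Pow(2, 2))), Pow(Add(1305, 31726), -1)) = Mul(Add(45968, Mul(180, 4)), Pow(33031, -1)) = Mul(Add(45968, 720), Rational(1, 33031)) = Mul(46688, Rational(1, 33031)) = Rational(46688, 33031)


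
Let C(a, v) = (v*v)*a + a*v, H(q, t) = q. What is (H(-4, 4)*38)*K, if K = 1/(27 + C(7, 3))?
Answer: -152/111 ≈ -1.3694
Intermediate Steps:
C(a, v) = a*v + a*v² (C(a, v) = v²*a + a*v = a*v² + a*v = a*v + a*v²)
K = 1/111 (K = 1/(27 + 7*3*(1 + 3)) = 1/(27 + 7*3*4) = 1/(27 + 84) = 1/111 ≈ 0.0090090)
(H(-4, 4)*38)*K = -4*38*(1/111) = -152*1/111 = -152/111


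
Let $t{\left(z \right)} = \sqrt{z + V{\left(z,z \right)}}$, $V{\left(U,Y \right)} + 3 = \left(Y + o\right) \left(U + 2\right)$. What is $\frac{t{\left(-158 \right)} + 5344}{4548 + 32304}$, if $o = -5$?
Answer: $\frac{1336}{9213} + \frac{\sqrt{25267}}{36852} \approx 0.14933$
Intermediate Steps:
$V{\left(U,Y \right)} = -3 + \left(-5 + Y\right) \left(2 + U\right)$ ($V{\left(U,Y \right)} = -3 + \left(Y - 5\right) \left(U + 2\right) = -3 + \left(-5 + Y\right) \left(2 + U\right)$)
$t{\left(z \right)} = \sqrt{-13 + z^{2} - 2 z}$ ($t{\left(z \right)} = \sqrt{z + \left(-13 - 5 z + 2 z + z z\right)} = \sqrt{z + \left(-13 - 5 z + 2 z + z^{2}\right)} = \sqrt{z - \left(13 - z^{2} + 3 z\right)} = \sqrt{-13 + z^{2} - 2 z}$)
$\frac{t{\left(-158 \right)} + 5344}{4548 + 32304} = \frac{\sqrt{-13 + \left(-158\right)^{2} - -316} + 5344}{4548 + 32304} = \frac{\sqrt{-13 + 24964 + 316} + 5344}{36852} = \left(\sqrt{25267} + 5344\right) \frac{1}{36852} = \left(5344 + \sqrt{25267}\right) \frac{1}{36852} = \frac{1336}{9213} + \frac{\sqrt{25267}}{36852}$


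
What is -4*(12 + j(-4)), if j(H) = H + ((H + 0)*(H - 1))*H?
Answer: 288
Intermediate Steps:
j(H) = H + H²*(-1 + H) (j(H) = H + (H*(-1 + H))*H = H + H²*(-1 + H))
-4*(12 + j(-4)) = -4*(12 - 4*(1 + (-4)² - 1*(-4))) = -4*(12 - 4*(1 + 16 + 4)) = -4*(12 - 4*21) = -4*(12 - 84) = -4*(-72) = 288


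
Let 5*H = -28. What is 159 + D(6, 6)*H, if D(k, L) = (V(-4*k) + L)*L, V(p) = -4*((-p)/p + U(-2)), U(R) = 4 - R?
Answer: 3147/5 ≈ 629.40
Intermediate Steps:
H = -28/5 (H = (⅕)*(-28) = -28/5 ≈ -5.6000)
V(p) = -20 (V(p) = -4*((-p)/p + (4 - 1*(-2))) = -4*(-1 + (4 + 2)) = -4*(-1 + 6) = -4*5 = -20)
D(k, L) = L*(-20 + L) (D(k, L) = (-20 + L)*L = L*(-20 + L))
159 + D(6, 6)*H = 159 + (6*(-20 + 6))*(-28/5) = 159 + (6*(-14))*(-28/5) = 159 - 84*(-28/5) = 159 + 2352/5 = 3147/5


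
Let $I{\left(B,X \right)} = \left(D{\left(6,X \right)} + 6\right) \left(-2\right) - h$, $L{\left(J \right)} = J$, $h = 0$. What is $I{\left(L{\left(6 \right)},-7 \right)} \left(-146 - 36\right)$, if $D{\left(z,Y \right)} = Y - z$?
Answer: $-2548$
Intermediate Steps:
$I{\left(B,X \right)} = - 2 X$ ($I{\left(B,X \right)} = \left(\left(X - 6\right) + 6\right) \left(-2\right) - 0 = \left(\left(X - 6\right) + 6\right) \left(-2\right) + 0 = \left(\left(-6 + X\right) + 6\right) \left(-2\right) + 0 = X \left(-2\right) + 0 = - 2 X + 0 = - 2 X$)
$I{\left(L{\left(6 \right)},-7 \right)} \left(-146 - 36\right) = \left(-2\right) \left(-7\right) \left(-146 - 36\right) = 14 \left(-182\right) = -2548$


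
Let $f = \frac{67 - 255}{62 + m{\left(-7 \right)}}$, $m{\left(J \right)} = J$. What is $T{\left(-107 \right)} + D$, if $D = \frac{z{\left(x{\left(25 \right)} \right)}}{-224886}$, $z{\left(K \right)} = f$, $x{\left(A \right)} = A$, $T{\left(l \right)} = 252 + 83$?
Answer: $\frac{2071762369}{6184365} \approx 335.0$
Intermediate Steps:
$T{\left(l \right)} = 335$
$f = - \frac{188}{55}$ ($f = \frac{67 - 255}{62 - 7} = - \frac{188}{55} \approx -3.4182$)
$z{\left(K \right)} = - \frac{188}{55}$
$D = \frac{94}{6184365}$ ($D = - \frac{188}{55 \left(-224886\right)} = \left(- \frac{188}{55}\right) \left(- \frac{1}{224886}\right) = \frac{94}{6184365} \approx 1.52 \cdot 10^{-5}$)
$T{\left(-107 \right)} + D = 335 + \frac{94}{6184365} = \frac{2071762369}{6184365}$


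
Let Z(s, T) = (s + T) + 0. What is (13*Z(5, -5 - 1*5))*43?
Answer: -2795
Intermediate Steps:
Z(s, T) = T + s (Z(s, T) = (T + s) + 0 = T + s)
(13*Z(5, -5 - 1*5))*43 = (13*((-5 - 1*5) + 5))*43 = (13*((-5 - 5) + 5))*43 = (13*(-10 + 5))*43 = (13*(-5))*43 = -65*43 = -2795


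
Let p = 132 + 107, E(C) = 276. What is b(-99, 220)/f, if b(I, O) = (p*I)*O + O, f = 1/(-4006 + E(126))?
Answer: 19415396000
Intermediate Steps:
p = 239
f = -1/3730 (f = 1/(-4006 + 276) = 1/(-3730) = -1/3730 ≈ -0.00026810)
b(I, O) = O + 239*I*O (b(I, O) = (239*I)*O + O = 239*I*O + O = O + 239*I*O)
b(-99, 220)/f = (220*(1 + 239*(-99)))/(-1/3730) = (220*(1 - 23661))*(-3730) = (220*(-23660))*(-3730) = -5205200*(-3730) = 19415396000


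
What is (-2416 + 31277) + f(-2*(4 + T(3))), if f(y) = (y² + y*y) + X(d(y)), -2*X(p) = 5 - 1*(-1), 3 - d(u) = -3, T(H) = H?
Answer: 29250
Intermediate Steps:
d(u) = 6 (d(u) = 3 - 1*(-3) = 3 + 3 = 6)
X(p) = -3 (X(p) = -(5 - 1*(-1))/2 = -(5 + 1)/2 = -½*6 = -3)
f(y) = -3 + 2*y² (f(y) = (y² + y*y) - 3 = (y² + y²) - 3 = 2*y² - 3 = -3 + 2*y²)
(-2416 + 31277) + f(-2*(4 + T(3))) = (-2416 + 31277) + (-3 + 2*(-2*(4 + 3))²) = 28861 + (-3 + 2*(-2*7)²) = 28861 + (-3 + 2*(-14)²) = 28861 + (-3 + 2*196) = 28861 + (-3 + 392) = 28861 + 389 = 29250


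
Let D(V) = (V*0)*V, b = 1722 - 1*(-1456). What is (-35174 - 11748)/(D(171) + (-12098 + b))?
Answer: 23461/4460 ≈ 5.2603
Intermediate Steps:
b = 3178 (b = 1722 + 1456 = 3178)
D(V) = 0 (D(V) = 0*V = 0)
(-35174 - 11748)/(D(171) + (-12098 + b)) = (-35174 - 11748)/(0 + (-12098 + 3178)) = -46922/(0 - 8920) = -46922/(-8920) = -46922*(-1/8920) = 23461/4460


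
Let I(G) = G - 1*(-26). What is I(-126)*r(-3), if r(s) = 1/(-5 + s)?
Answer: 25/2 ≈ 12.500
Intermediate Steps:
I(G) = 26 + G (I(G) = G + 26 = 26 + G)
I(-126)*r(-3) = (26 - 126)/(-5 - 3) = -100/(-8) = -100*(-1/8) = 25/2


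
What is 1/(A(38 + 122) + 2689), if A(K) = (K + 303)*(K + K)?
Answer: 1/150849 ≈ 6.6291e-6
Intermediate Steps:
A(K) = 2*K*(303 + K) (A(K) = (303 + K)*(2*K) = 2*K*(303 + K))
1/(A(38 + 122) + 2689) = 1/(2*(38 + 122)*(303 + (38 + 122)) + 2689) = 1/(2*160*(303 + 160) + 2689) = 1/(2*160*463 + 2689) = 1/(148160 + 2689) = 1/150849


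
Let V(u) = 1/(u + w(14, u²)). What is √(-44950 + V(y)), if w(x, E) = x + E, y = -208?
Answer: I*√83383369211930/43070 ≈ 212.01*I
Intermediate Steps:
w(x, E) = E + x
V(u) = 1/(14 + u + u²) (V(u) = 1/(u + (u² + 14)) = 1/(u + (14 + u²)) = 1/(14 + u + u²))
√(-44950 + V(y)) = √(-44950 + 1/(14 - 208 + (-208)²)) = √(-44950 + 1/(14 - 208 + 43264)) = √(-44950 + 1/43070) = √(-1935996499/43070) = I*√83383369211930/43070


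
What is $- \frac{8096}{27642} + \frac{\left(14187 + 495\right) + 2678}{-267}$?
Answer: $- \frac{26779264}{410023} \approx -65.312$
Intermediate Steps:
$- \frac{8096}{27642} + \frac{\left(14187 + 495\right) + 2678}{-267} = \left(-8096\right) \frac{1}{27642} + \left(14682 + 2678\right) \left(- \frac{1}{267}\right) = - \frac{4048}{13821} + 17360 \left(- \frac{1}{267}\right) = - \frac{4048}{13821} - \frac{17360}{267} = - \frac{26779264}{410023}$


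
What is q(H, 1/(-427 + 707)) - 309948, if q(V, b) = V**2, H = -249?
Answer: -247947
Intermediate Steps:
q(H, 1/(-427 + 707)) - 309948 = (-249)**2 - 309948 = 62001 - 309948 = -247947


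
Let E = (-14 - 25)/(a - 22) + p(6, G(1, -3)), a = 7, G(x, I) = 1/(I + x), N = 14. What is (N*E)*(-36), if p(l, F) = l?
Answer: -21672/5 ≈ -4334.4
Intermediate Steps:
E = 43/5 (E = (-14 - 25)/(7 - 22) + 6 = -39/(-15) + 6 = -39*(-1/15) + 6 = 13/5 + 6 = 43/5 ≈ 8.6000)
(N*E)*(-36) = (14*(43/5))*(-36) = (602/5)*(-36) = -21672/5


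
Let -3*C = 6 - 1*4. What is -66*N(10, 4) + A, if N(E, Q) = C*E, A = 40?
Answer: 480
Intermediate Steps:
C = -⅔ (C = -(6 - 1*4)/3 = -(6 - 4)/3 = -⅓*2 = -⅔ ≈ -0.66667)
N(E, Q) = -2*E/3
-66*N(10, 4) + A = -(-44)*10 + 40 = -66*(-20/3) + 40 = 440 + 40 = 480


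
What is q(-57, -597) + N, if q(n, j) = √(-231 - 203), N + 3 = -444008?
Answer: -444011 + I*√434 ≈ -4.4401e+5 + 20.833*I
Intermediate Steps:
N = -444011 (N = -3 - 444008 = -444011)
q(n, j) = I*√434 (q(n, j) = √(-434) = I*√434)
q(-57, -597) + N = I*√434 - 444011 = -444011 + I*√434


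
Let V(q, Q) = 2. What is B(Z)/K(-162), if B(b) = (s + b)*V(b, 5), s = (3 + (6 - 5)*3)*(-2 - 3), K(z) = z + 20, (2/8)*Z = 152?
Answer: -578/71 ≈ -8.1408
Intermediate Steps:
Z = 608 (Z = 4*152 = 608)
K(z) = 20 + z
s = -30 (s = (3 + 1*3)*(-5) = (3 + 3)*(-5) = 6*(-5) = -30)
B(b) = -60 + 2*b (B(b) = (-30 + b)*2 = -60 + 2*b)
B(Z)/K(-162) = (-60 + 2*608)/(20 - 162) = (-60 + 1216)/(-142) = 1156*(-1/142) = -578/71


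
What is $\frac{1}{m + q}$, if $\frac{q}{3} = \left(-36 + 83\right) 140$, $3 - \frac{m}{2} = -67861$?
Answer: $\frac{1}{155468} \approx 6.4322 \cdot 10^{-6}$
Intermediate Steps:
$m = 135728$ ($m = 6 - -135722 = 6 + 135722 = 135728$)
$q = 19740$ ($q = 3 \left(-36 + 83\right) 140 = 3 \cdot 47 \cdot 140 = 3 \cdot 6580 = 19740$)
$\frac{1}{m + q} = \frac{1}{135728 + 19740} = \frac{1}{155468}$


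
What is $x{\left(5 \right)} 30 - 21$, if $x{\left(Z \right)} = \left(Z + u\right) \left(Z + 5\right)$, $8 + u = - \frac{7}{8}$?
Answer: $- \frac{2367}{2} \approx -1183.5$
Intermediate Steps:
$u = - \frac{71}{8}$ ($u = -8 - \frac{7}{8} = - \frac{71}{8} \approx -8.875$)
$x{\left(Z \right)} = \left(5 + Z\right) \left(- \frac{71}{8} + Z\right)$ ($x{\left(Z \right)} = \left(Z - \frac{71}{8}\right) \left(Z + 5\right) = \left(- \frac{71}{8} + Z\right) \left(5 + Z\right) = \left(5 + Z\right) \left(- \frac{71}{8} + Z\right)$)
$x{\left(5 \right)} 30 - 21 = \left(- \frac{355}{8} + 5^{2} - \frac{155}{8}\right) 30 - 21 = \left(- \frac{355}{8} + 25 - \frac{155}{8}\right) 30 - 21 = \left(- \frac{155}{4}\right) 30 - 21 = - \frac{2325}{2} - 21 = - \frac{2367}{2}$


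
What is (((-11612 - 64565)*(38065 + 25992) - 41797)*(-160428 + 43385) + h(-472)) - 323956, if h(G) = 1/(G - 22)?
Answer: 282141242266876147/494 ≈ 5.7114e+14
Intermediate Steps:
h(G) = 1/(-22 + G)
(((-11612 - 64565)*(38065 + 25992) - 41797)*(-160428 + 43385) + h(-472)) - 323956 = (((-11612 - 64565)*(38065 + 25992) - 41797)*(-160428 + 43385) + 1/(-22 - 472)) - 323956 = ((-76177*64057 - 41797)*(-117043) + 1/(-494)) - 323956 = ((-4879670089 - 41797)*(-117043) - 1/494) - 323956 = (-4879711886*(-117043) - 1/494) - 323956 = (571136118273098 - 1/494) - 323956 = 282141242426910411/494 - 323956 = 282141242266876147/494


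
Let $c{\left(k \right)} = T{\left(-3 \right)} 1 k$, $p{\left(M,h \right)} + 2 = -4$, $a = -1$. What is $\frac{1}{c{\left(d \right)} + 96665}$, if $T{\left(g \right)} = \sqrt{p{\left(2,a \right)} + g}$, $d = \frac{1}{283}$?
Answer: $\frac{7741803185}{748361404878034} - \frac{849 i}{748361404878034} \approx 1.0345 \cdot 10^{-5} - 1.1345 \cdot 10^{-12} i$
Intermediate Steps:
$p{\left(M,h \right)} = -6$ ($p{\left(M,h \right)} = -2 - 4 = -6$)
$d = \frac{1}{283} \approx 0.0035336$
$T{\left(g \right)} = \sqrt{-6 + g}$
$c{\left(k \right)} = 3 i k$ ($c{\left(k \right)} = \sqrt{-6 - 3} \cdot 1 k = \sqrt{-9} \cdot 1 k = 3 i 1 k = 3 i k$)
$\frac{1}{c{\left(d \right)} + 96665} = \frac{1}{3 i \frac{1}{283} + 96665} = \frac{1}{\frac{3 i}{283} + 96665} = \frac{1}{96665 + \frac{3 i}{283}} = \frac{80089 \left(96665 - \frac{3 i}{283}\right)}{748361404878034}$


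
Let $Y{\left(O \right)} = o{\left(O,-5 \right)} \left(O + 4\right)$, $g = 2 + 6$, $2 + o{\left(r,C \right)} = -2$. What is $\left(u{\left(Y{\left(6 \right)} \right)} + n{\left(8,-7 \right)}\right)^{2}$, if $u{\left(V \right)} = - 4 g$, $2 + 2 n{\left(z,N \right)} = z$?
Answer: $841$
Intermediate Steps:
$o{\left(r,C \right)} = -4$ ($o{\left(r,C \right)} = -2 - 2 = -4$)
$n{\left(z,N \right)} = -1 + \frac{z}{2}$
$g = 8$
$Y{\left(O \right)} = -16 - 4 O$ ($Y{\left(O \right)} = - 4 \left(O + 4\right) = - 4 \left(4 + O\right) = -16 - 4 O$)
$u{\left(V \right)} = -32$ ($u{\left(V \right)} = \left(-4\right) 8 = -32$)
$\left(u{\left(Y{\left(6 \right)} \right)} + n{\left(8,-7 \right)}\right)^{2} = \left(-32 + \left(-1 + \frac{1}{2} \cdot 8\right)\right)^{2} = \left(-32 + \left(-1 + 4\right)\right)^{2} = \left(-32 + 3\right)^{2} = \left(-29\right)^{2} = 841$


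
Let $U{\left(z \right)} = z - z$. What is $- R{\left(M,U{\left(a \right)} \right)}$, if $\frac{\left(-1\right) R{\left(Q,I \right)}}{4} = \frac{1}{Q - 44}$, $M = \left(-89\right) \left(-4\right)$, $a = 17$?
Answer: $\frac{1}{78} \approx 0.012821$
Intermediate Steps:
$M = 356$
$U{\left(z \right)} = 0$
$R{\left(Q,I \right)} = - \frac{4}{-44 + Q}$ ($R{\left(Q,I \right)} = - \frac{4}{Q - 44} = - \frac{4}{-44 + Q}$)
$- R{\left(M,U{\left(a \right)} \right)} = - \frac{-4}{-44 + 356} = - \frac{-4}{312} = \left(-1\right) \left(- \frac{1}{78}\right) = \frac{1}{78}$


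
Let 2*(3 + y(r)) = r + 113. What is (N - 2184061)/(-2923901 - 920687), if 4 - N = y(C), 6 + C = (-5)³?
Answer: 2184045/3844588 ≈ 0.56808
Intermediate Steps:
C = -131 (C = -6 + (-5)³ = -6 - 125 = -131)
y(r) = 107/2 + r/2 (y(r) = -3 + (r + 113)/2 = -3 + (113 + r)/2 = -3 + (113/2 + r/2) = 107/2 + r/2)
N = 16 (N = 4 - (107/2 + (½)*(-131)) = 4 - (107/2 - 131/2) = 4 - 1*(-12) = 4 + 12 = 16)
(N - 2184061)/(-2923901 - 920687) = (16 - 2184061)/(-2923901 - 920687) = -2184045/(-3844588) = -2184045*(-1/3844588) = 2184045/3844588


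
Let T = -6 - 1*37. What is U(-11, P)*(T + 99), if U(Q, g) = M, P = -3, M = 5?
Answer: 280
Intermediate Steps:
U(Q, g) = 5
T = -43 (T = -6 - 37 = -43)
U(-11, P)*(T + 99) = 5*(-43 + 99) = 5*56 = 280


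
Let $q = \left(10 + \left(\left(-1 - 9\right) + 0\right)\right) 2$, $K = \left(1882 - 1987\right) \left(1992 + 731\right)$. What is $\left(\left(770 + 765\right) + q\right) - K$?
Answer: $287450$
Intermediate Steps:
$K = -285915$ ($K = \left(-105\right) 2723 = -285915$)
$q = 0$ ($q = \left(10 + \left(\left(-1 - 9\right) + 0\right)\right) 2 = \left(10 + \left(-10 + 0\right)\right) 2 = \left(10 - 10\right) 2 = 0 \cdot 2 = 0$)
$\left(\left(770 + 765\right) + q\right) - K = \left(\left(770 + 765\right) + 0\right) - -285915 = \left(1535 + 0\right) + 285915 = 1535 + 285915 = 287450$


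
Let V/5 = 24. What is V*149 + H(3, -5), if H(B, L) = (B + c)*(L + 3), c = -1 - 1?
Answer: 17878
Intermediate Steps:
V = 120 (V = 5*24 = 120)
c = -2
H(B, L) = (-2 + B)*(3 + L) (H(B, L) = (B - 2)*(L + 3) = (-2 + B)*(3 + L))
V*149 + H(3, -5) = 120*149 + (-6 - 2*(-5) + 3*3 + 3*(-5)) = 17880 + (-6 + 10 + 9 - 15) = 17880 - 2 = 17878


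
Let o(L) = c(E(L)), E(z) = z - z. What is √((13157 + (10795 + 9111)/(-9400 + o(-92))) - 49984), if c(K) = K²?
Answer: I*√8135552091/470 ≈ 191.91*I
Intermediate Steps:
E(z) = 0
o(L) = 0 (o(L) = 0² = 0)
√((13157 + (10795 + 9111)/(-9400 + o(-92))) - 49984) = √((13157 + (10795 + 9111)/(-9400 + 0)) - 49984) = √((13157 + 19906/(-9400)) - 49984) = √((13157 + 19906*(-1/9400)) - 49984) = √((13157 - 9953/4700) - 49984) = √(61827947/4700 - 49984) = √(-173096853/4700) = I*√8135552091/470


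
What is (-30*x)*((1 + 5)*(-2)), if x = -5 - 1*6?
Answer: -3960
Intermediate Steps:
x = -11 (x = -5 - 6 = -11)
(-30*x)*((1 + 5)*(-2)) = (-30*(-11))*((1 + 5)*(-2)) = 330*(6*(-2)) = 330*(-12) = -3960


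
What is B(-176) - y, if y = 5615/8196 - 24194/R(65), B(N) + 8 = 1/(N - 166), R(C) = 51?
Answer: 3698586907/7941924 ≈ 465.70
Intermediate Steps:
B(N) = -8 + 1/(-166 + N) (B(N) = -8 + 1/(N - 166) = -8 + 1/(-166 + N))
y = -22000851/46444 (y = 5615/8196 - 24194/51 = -22000851/46444 ≈ -473.71)
B(-176) - y = (1329 - 8*(-176))/(-166 - 176) - 1*(-22000851/46444) = (1329 + 1408)/(-342) + 22000851/46444 = -1/342*2737 + 22000851/46444 = -2737/342 + 22000851/46444 = 3698586907/7941924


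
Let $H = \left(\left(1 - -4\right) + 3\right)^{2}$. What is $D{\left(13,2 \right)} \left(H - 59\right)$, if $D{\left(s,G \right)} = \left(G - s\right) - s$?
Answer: $-120$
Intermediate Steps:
$D{\left(s,G \right)} = G - 2 s$
$H = 64$ ($H = \left(\left(1 + 4\right) + 3\right)^{2} = \left(5 + 3\right)^{2} = 8^{2} = 64$)
$D{\left(13,2 \right)} \left(H - 59\right) = \left(2 - 26\right) \left(64 - 59\right) = \left(2 - 26\right) 5 = \left(-24\right) 5 = -120$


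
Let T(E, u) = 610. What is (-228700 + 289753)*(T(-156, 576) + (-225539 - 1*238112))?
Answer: -28270042173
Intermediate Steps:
(-228700 + 289753)*(T(-156, 576) + (-225539 - 1*238112)) = (-228700 + 289753)*(610 + (-225539 - 1*238112)) = 61053*(610 + (-225539 - 238112)) = 61053*(610 - 463651) = 61053*(-463041) = -28270042173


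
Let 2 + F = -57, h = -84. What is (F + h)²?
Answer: 20449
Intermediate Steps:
F = -59 (F = -2 - 57 = -59)
(F + h)² = (-59 - 84)² = (-143)² = 20449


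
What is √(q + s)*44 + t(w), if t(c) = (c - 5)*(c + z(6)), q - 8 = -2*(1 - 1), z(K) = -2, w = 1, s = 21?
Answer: 4 + 44*√29 ≈ 240.95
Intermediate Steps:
q = 8 (q = 8 - 2*(1 - 1) = 8 - 2*0 = 8 + 0 = 8)
t(c) = (-5 + c)*(-2 + c) (t(c) = (c - 5)*(c - 2) = (-5 + c)*(-2 + c))
√(q + s)*44 + t(w) = √(8 + 21)*44 + (10 + 1² - 7*1) = √29*44 + (10 + 1 - 7) = 44*√29 + 4 = 4 + 44*√29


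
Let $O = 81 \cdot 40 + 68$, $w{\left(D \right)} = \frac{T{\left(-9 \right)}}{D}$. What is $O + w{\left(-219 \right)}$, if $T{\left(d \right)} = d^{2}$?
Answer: $\frac{241457}{73} \approx 3307.6$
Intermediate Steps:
$w{\left(D \right)} = \frac{81}{D}$ ($w{\left(D \right)} = \frac{\left(-9\right)^{2}}{D} = \frac{81}{D}$)
$O = 3308$ ($O = 3240 + 68 = 3308$)
$O + w{\left(-219 \right)} = 3308 + \frac{81}{-219} = 3308 + 81 \left(- \frac{1}{219}\right) = 3308 - \frac{27}{73} = \frac{241457}{73}$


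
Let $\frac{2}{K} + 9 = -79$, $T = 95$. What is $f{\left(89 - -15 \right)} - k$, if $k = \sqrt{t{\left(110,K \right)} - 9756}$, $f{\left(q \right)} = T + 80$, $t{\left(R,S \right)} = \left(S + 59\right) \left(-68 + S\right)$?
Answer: $175 - \frac{i \sqrt{26654451}}{44} \approx 175.0 - 117.34 i$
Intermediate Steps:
$K = - \frac{1}{44}$ ($K = \frac{2}{-9 - 79} = \frac{2}{-88} = 2 \left(- \frac{1}{88}\right) = - \frac{1}{44} \approx -0.022727$)
$t{\left(R,S \right)} = \left(-68 + S\right) \left(59 + S\right)$ ($t{\left(R,S \right)} = \left(59 + S\right) \left(-68 + S\right) = \left(-68 + S\right) \left(59 + S\right)$)
$f{\left(q \right)} = 175$ ($f{\left(q \right)} = 95 + 80 = 175$)
$k = \frac{i \sqrt{26654451}}{44}$ ($k = \sqrt{\left(-4012 + \left(- \frac{1}{44}\right)^{2} - - \frac{9}{44}\right) - 9756} = \sqrt{\left(-4012 + \frac{1}{1936} + \frac{9}{44}\right) - 9756} = \sqrt{- \frac{7766835}{1936} - 9756} = \sqrt{- \frac{26654451}{1936}} = \frac{i \sqrt{26654451}}{44} \approx 117.34 i$)
$f{\left(89 - -15 \right)} - k = 175 - \frac{i \sqrt{26654451}}{44}$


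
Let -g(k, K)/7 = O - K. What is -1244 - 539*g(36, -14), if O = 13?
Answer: 100627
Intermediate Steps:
g(k, K) = -91 + 7*K (g(k, K) = -7*(13 - K) = -91 + 7*K)
-1244 - 539*g(36, -14) = -1244 - 539*(-91 + 7*(-14)) = -1244 - 539*(-91 - 98) = -1244 - 539*(-189) = -1244 + 101871 = 100627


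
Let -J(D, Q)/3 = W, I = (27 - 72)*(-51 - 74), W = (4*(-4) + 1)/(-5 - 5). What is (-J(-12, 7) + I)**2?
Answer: 126765081/4 ≈ 3.1691e+7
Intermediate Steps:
W = 3/2 (W = (-16 + 1)/(-10) = -15*(-1/10) = 3/2 ≈ 1.5000)
I = 5625 (I = -45*(-125) = 5625)
J(D, Q) = -9/2 (J(D, Q) = -3*3/2 = -9/2)
(-J(-12, 7) + I)**2 = (-1*(-9/2) + 5625)**2 = (9/2 + 5625)**2 = (11259/2)**2 = 126765081/4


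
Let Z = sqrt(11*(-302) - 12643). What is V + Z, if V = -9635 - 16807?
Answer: -26442 + I*sqrt(15965) ≈ -26442.0 + 126.35*I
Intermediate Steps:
Z = I*sqrt(15965) (Z = sqrt(-3322 - 12643) = sqrt(-15965) = I*sqrt(15965) ≈ 126.35*I)
V = -26442
V + Z = -26442 + I*sqrt(15965)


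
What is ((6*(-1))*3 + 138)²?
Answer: 14400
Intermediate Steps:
((6*(-1))*3 + 138)² = (-6*3 + 138)² = (-18 + 138)² = 120² = 14400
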